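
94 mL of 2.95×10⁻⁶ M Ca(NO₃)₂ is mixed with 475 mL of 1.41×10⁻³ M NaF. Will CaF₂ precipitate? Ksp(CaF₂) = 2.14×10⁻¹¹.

Total volume after mixing = 94 + 475 = 569 mL.
[Ca²⁺] = (2.95×10⁻⁶)(94)/569 = 4.87×10⁻⁷ M
[F⁻] = (1.41×10⁻³)(475)/569 = 1.18×10⁻³ M
Q = [Ca²⁺][F⁻]^2 = 6.75×10⁻¹³
Since Q (6.75×10⁻¹³) is less than Ksp (2.14×10⁻¹¹), no CaF₂ precipitates.

No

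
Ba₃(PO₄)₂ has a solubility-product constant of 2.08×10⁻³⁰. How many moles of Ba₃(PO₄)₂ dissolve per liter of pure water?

4.54×10⁻⁷ M

Ba₃(PO₄)₂(s) ⇌ 3 Ba²⁺(aq) + 2 PO₄³⁻(aq)
With molar solubility s: [Ba²⁺] = 3s, [PO₄³⁻] = 2s.
Ksp = [Ba²⁺]^3[PO₄³⁻]^2 = (3s)^3 · (2s)^2 = 108s^5
108s^5 = 2.08×10⁻³⁰  ⇒  s^5 = 1.93×10⁻³²
s = 4.54×10⁻⁷ mol L⁻¹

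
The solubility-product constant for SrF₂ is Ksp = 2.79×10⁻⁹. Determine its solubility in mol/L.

8.87×10⁻⁴ M

SrF₂(s) ⇌ Sr²⁺(aq) + 2 F⁻(aq)
For each mole of SrF₂ that dissolves per liter, [Sr²⁺] = s and [F⁻] = 2s; let s denote this solubility.
Ksp = [Sr²⁺][F⁻]^2 = s · (2s)^2 = 4s^3
4s^3 = 2.79×10⁻⁹  ⇒  s^3 = 6.98×10⁻¹⁰
s = 8.87×10⁻⁴ mol/L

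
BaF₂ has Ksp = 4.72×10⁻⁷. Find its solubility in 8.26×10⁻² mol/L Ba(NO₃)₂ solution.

BaF₂(s) ⇌ Ba²⁺(aq) + 2 F⁻(aq)
The solution already contains Ba²⁺ at 8.26×10⁻² mol/L. Let s be the molar solubility of BaF₂.
[Ba²⁺] ≈ 8.26×10⁻² mol/L (common ion dominates); [F⁻] = 2s.
Ksp = [Ba²⁺][F⁻]^2 = (8.26×10⁻²)(2s)^2
(2s)^2 = 4.72×10⁻⁷ / (8.26×10⁻²) = 5.71×10⁻⁶
s = 1.20×10⁻³ mol/L

1.20×10⁻³ M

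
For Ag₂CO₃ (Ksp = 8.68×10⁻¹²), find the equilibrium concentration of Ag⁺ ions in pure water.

2.59×10⁻⁴ M

Ag₂CO₃(s) ⇌ 2 Ag⁺(aq) + CO₃²⁻(aq)
Call the molar solubility s, so that [Ag⁺] = 2s and [CO₃²⁻] = s.
Ksp = [Ag⁺]^2[CO₃²⁻] = (2s)^2 · s = 4s^3 = 8.68×10⁻¹²
s = 1.29×10⁻⁴ M
[Ag⁺] = 2s = 2.59×10⁻⁴ M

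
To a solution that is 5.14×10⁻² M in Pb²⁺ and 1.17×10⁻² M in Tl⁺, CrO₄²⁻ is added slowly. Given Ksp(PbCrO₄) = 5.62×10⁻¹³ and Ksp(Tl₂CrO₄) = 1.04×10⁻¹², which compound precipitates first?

PbCrO₄

Precipitation begins when Q = Ksp.
For PbCrO₄: [CrO₄²⁻] = (Ksp/[Pb²⁺]) = 1.09×10⁻¹¹ M
For Tl₂CrO₄: [CrO₄²⁻] = (Ksp/[Tl⁺]^2) = 7.60×10⁻⁹ M
Since PbCrO₄ needs less CrO₄²⁻ to reach saturation, it precipitates first.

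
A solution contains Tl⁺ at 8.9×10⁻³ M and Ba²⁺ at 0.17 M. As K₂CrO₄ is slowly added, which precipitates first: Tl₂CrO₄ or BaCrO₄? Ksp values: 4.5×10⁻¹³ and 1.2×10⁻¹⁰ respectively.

BaCrO₄

Each salt precipitates once Q = Ksp for that salt.
For Tl₂CrO₄: [CrO₄²⁻] = (Ksp/[Tl⁺]^2) = 5.7×10⁻⁹ M
For BaCrO₄: [CrO₄²⁻] = (Ksp/[Ba²⁺]) = 7.1×10⁻¹⁰ M
BaCrO₄ requires the lower [CrO₄²⁻], so it precipitates first.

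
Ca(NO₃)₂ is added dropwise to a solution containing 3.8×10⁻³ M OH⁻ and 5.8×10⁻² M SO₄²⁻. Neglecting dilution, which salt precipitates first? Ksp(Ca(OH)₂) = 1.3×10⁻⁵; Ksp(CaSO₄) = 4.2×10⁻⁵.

Precipitation begins when Q = Ksp.
For Ca(OH)₂: [Ca²⁺] = (Ksp/[OH⁻]^2) = 0.90 M
For CaSO₄: [Ca²⁺] = (Ksp/[SO₄²⁻]) = 7.2×10⁻⁴ M
Since CaSO₄ needs less Ca²⁺ to reach saturation, it precipitates first.

CaSO₄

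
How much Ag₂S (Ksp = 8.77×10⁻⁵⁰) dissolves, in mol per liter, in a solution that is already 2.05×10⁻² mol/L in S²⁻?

1.03×10⁻²⁴ M

Ag₂S(s) ⇌ 2 Ag⁺(aq) + S²⁻(aq)
S²⁻ is already present at 2.05×10⁻² mol/L. If s mol/L of Ag₂S dissolves, [Ag⁺] = 2s while [S²⁻] ≈ 2.05×10⁻² mol/L.
Ksp = [Ag⁺]^2[S²⁻] = (2s)^2(2.05×10⁻²)
(2s)^2 = 8.77×10⁻⁵⁰ / (2.05×10⁻²) = 4.28×10⁻⁴⁸
s = 1.03×10⁻²⁴ mol/L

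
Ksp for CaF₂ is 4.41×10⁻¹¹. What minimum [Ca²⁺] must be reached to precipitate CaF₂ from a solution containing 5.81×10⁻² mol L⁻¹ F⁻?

Precipitation of each salt begins when its ion product equals Ksp.
CaF₂(s) ⇌ Ca²⁺(aq) + 2 F⁻(aq)
Ksp = [Ca²⁺][F⁻]^2 = [Ca²⁺](5.81×10⁻²)^2
[Ca²⁺] = 4.41×10⁻¹¹ / (5.81×10⁻²)^2 = 1.31×10⁻⁸
[Ca²⁺] = 1.31×10⁻⁸ mol L⁻¹

1.31×10⁻⁸ M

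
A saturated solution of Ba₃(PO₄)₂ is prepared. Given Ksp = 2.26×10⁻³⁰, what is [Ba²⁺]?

Ba₃(PO₄)₂(s) ⇌ 3 Ba²⁺(aq) + 2 PO₄³⁻(aq)
With molar solubility s: [Ba²⁺] = 3s, [PO₄³⁻] = 2s.
Ksp = [Ba²⁺]^3[PO₄³⁻]^2 = (3s)^3 · (2s)^2 = 108s^5 = 2.26×10⁻³⁰
s = 4.61×10⁻⁷ mol L⁻¹
[Ba²⁺] = 3s = 1.38×10⁻⁶ mol L⁻¹

1.38×10⁻⁶ M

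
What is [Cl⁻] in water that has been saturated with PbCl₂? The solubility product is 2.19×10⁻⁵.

3.52×10⁻² M

PbCl₂(s) ⇌ Pb²⁺(aq) + 2 Cl⁻(aq)
If s mol/L of PbCl₂ dissolves, [Pb²⁺] = s and [Cl⁻] = 2s.
Ksp = [Pb²⁺][Cl⁻]^2 = s · (2s)^2 = 4s^3 = 2.19×10⁻⁵
s = 1.76×10⁻² mol/L
[Cl⁻] = 2s = 3.52×10⁻² mol/L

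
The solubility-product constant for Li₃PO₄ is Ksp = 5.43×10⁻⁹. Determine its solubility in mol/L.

3.77×10⁻³ M

Li₃PO₄(s) ⇌ 3 Li⁺(aq) + PO₄³⁻(aq)
If s mol/L of Li₃PO₄ dissolves, [Li⁺] = 3s and [PO₄³⁻] = s.
Ksp = [Li⁺]^3[PO₄³⁻] = (3s)^3 · s = 27s^4
27s^4 = 5.43×10⁻⁹  ⇒  s^4 = 2.01×10⁻¹⁰
s = 3.77×10⁻³ mol/L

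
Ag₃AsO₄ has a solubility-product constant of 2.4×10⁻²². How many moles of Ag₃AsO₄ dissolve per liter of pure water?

1.7×10⁻⁶ M

Ag₃AsO₄(s) ⇌ 3 Ag⁺(aq) + AsO₄³⁻(aq)
For each mole of Ag₃AsO₄ that dissolves per liter, [Ag⁺] = 3s and [AsO₄³⁻] = s; let s denote this solubility.
Ksp = [Ag⁺]^3[AsO₄³⁻] = (3s)^3 · s = 27s^4
27s^4 = 2.4×10⁻²²  ⇒  s^4 = 8.9×10⁻²⁴
s = 1.7×10⁻⁶ mol L⁻¹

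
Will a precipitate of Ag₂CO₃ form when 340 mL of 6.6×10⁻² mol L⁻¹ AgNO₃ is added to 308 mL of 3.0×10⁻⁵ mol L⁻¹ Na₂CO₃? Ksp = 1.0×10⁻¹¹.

Yes

The combined volume is 648 mL.
[Ag⁺] = (6.6×10⁻²)(340)/648 = 3.5×10⁻² mol L⁻¹
[CO₃²⁻] = (3.0×10⁻⁵)(308)/648 = 1.4×10⁻⁵ mol L⁻¹
Q = [Ag⁺]^2[CO₃²⁻] = 1.7×10⁻⁸
Since Q (1.7×10⁻⁸) exceeds Ksp (1.0×10⁻¹¹), Ag₂CO₃ will precipitate.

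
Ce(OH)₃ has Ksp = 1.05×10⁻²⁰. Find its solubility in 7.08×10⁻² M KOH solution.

2.96×10⁻¹⁷ M

Ce(OH)₃(s) ⇌ Ce³⁺(aq) + 3 OH⁻(aq)
The solution already contains OH⁻ at 7.08×10⁻² M. Let s be the molar solubility of Ce(OH)₃.
[OH⁻] ≈ 7.08×10⁻² M (common ion dominates); [Ce³⁺] = s.
Ksp = [Ce³⁺][OH⁻]^3 = s(7.08×10⁻²)^3
s = 1.05×10⁻²⁰ / (7.08×10⁻²)^3 = 2.96×10⁻¹⁷
s = 2.96×10⁻¹⁷ M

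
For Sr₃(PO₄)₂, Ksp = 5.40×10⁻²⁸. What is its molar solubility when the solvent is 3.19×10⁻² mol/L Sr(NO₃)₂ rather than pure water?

2.04×10⁻¹² M

Sr₃(PO₄)₂(s) ⇌ 3 Sr²⁺(aq) + 2 PO₄³⁻(aq)
With Sr²⁺ already at 3.19×10⁻² mol/L and s small, take [Sr²⁺] ≈ 3.19×10⁻² mol/L and [PO₄³⁻] = 2s.
Ksp = [Sr²⁺]^3[PO₄³⁻]^2 = (3.19×10⁻²)^3(2s)^2
(2s)^2 = 5.40×10⁻²⁸ / (3.19×10⁻²)^3 = 1.66×10⁻²³
s = 2.04×10⁻¹² mol/L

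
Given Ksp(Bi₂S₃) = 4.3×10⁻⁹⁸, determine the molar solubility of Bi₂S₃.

1.3×10⁻²⁰ M

Bi₂S₃(s) ⇌ 2 Bi³⁺(aq) + 3 S²⁻(aq)
With molar solubility s: [Bi³⁺] = 2s, [S²⁻] = 3s.
Ksp = [Bi³⁺]^2[S²⁻]^3 = (2s)^2 · (3s)^3 = 108s^5
108s^5 = 4.3×10⁻⁹⁸  ⇒  s^5 = 4.0×10⁻¹⁰⁰
s = 1.3×10⁻²⁰ mol/L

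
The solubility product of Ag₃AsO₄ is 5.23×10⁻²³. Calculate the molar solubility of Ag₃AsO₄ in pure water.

Ag₃AsO₄(s) ⇌ 3 Ag⁺(aq) + AsO₄³⁻(aq)
Let s be the molar solubility. Then [Ag⁺] = 3s and [AsO₄³⁻] = s.
Ksp = [Ag⁺]^3[AsO₄³⁻] = (3s)^3 · s = 27s^4
27s^4 = 5.23×10⁻²³  ⇒  s^4 = 1.94×10⁻²⁴
Taking the 4th root, s = 1.18×10⁻⁶ mol/L.

1.18×10⁻⁶ M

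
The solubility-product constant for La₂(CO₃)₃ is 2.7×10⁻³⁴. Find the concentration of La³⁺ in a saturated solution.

1.5×10⁻⁷ M

La₂(CO₃)₃(s) ⇌ 2 La³⁺(aq) + 3 CO₃²⁻(aq)
For each mole of La₂(CO₃)₃ that dissolves per liter, [La³⁺] = 2s and [CO₃²⁻] = 3s; let s denote this solubility.
Ksp = [La³⁺]^2[CO₃²⁻]^3 = (2s)^2 · (3s)^3 = 108s^5 = 2.7×10⁻³⁴
s = 7.6×10⁻⁸ mol/L
[La³⁺] = 2s = 1.5×10⁻⁷ mol/L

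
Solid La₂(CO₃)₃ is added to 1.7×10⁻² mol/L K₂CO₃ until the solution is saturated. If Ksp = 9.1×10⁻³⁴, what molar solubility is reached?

6.8×10⁻¹⁵ M

La₂(CO₃)₃(s) ⇌ 2 La³⁺(aq) + 3 CO₃²⁻(aq)
CO₃²⁻ is already present at 1.7×10⁻² mol/L. If s mol/L of La₂(CO₃)₃ dissolves, [La³⁺] = 2s while [CO₃²⁻] ≈ 1.7×10⁻² mol/L.
Ksp = [La³⁺]^2[CO₃²⁻]^3 = (2s)^2(1.7×10⁻²)^3
(2s)^2 = 9.1×10⁻³⁴ / (1.7×10⁻²)^3 = 1.9×10⁻²⁸
s = 6.8×10⁻¹⁵ mol/L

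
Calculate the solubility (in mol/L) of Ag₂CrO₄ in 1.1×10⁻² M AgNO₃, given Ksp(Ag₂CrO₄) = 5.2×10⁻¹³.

Ag₂CrO₄(s) ⇌ 2 Ag⁺(aq) + CrO₄²⁻(aq)
Let s be the solubility of Ag₂CrO₄ here. The common ion gives [Ag⁺] ≈ 1.1×10⁻² M, and [CrO₄²⁻] = s.
Ksp = [Ag⁺]^2[CrO₄²⁻] = (1.1×10⁻²)^2s
s = 5.2×10⁻¹³ / (1.1×10⁻²)^2 = 4.3×10⁻⁹
s = 4.3×10⁻⁹ M

4.3×10⁻⁹ M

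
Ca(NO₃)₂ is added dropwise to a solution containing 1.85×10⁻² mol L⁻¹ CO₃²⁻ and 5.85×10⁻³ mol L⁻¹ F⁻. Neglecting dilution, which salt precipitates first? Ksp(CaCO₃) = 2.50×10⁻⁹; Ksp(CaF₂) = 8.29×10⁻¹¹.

CaCO₃

A salt starts to precipitate once the ion product Q reaches its Ksp.
For CaCO₃: [Ca²⁺] = (Ksp/[CO₃²⁻]) = 1.35×10⁻⁷ mol L⁻¹
For CaF₂: [Ca²⁺] = (Ksp/[F⁻]^2) = 2.42×10⁻⁶ mol L⁻¹
CaCO₃ requires the lower [Ca²⁺], so it precipitates first.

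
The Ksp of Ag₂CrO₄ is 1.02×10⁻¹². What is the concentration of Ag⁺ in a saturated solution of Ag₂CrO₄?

Ag₂CrO₄(s) ⇌ 2 Ag⁺(aq) + CrO₄²⁻(aq)
Let s be the molar solubility. Then [Ag⁺] = 2s and [CrO₄²⁻] = s.
Ksp = [Ag⁺]^2[CrO₄²⁻] = (2s)^2 · s = 4s^3 = 1.02×10⁻¹²
s = 6.34×10⁻⁵ M
[Ag⁺] = 2s = 1.27×10⁻⁴ M

1.27×10⁻⁴ M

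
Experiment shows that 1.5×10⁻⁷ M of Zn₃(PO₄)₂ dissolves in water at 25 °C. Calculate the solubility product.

Zn₃(PO₄)₂(s) ⇌ 3 Zn²⁺(aq) + 2 PO₄³⁻(aq)
For each mole of Zn₃(PO₄)₂ that dissolves per liter, [Zn²⁺] = 3s and [PO₄³⁻] = 2s; let s denote this solubility.
Ksp = [Zn²⁺]^3[PO₄³⁻]^2 = (3s)^3 · (2s)^2 = 108s^5
Ksp = 108 × (1.5×10⁻⁷)^5 = 8.2×10⁻³³

Ksp = 8.2×10⁻³³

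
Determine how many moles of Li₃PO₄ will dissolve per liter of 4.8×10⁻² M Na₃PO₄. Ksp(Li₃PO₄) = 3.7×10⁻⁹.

1.4×10⁻³ M

Li₃PO₄(s) ⇌ 3 Li⁺(aq) + PO₄³⁻(aq)
With PO₄³⁻ already at 4.8×10⁻² M and s small, take [PO₄³⁻] ≈ 4.8×10⁻² M and [Li⁺] = 3s.
Ksp = [Li⁺]^3[PO₄³⁻] = (3s)^3(4.8×10⁻²)
(3s)^3 = 3.7×10⁻⁹ / (4.8×10⁻²) = 7.7×10⁻⁸
s = 1.4×10⁻³ M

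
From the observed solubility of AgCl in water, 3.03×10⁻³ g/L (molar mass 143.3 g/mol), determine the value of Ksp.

Ksp = 4.47×10⁻¹⁰

Molar solubility s = (3.03×10⁻³ g/L) / (143.3 g/mol) = 2.1144×10⁻⁵ mol/L
AgCl(s) ⇌ Ag⁺(aq) + Cl⁻(aq)
For each mole of AgCl that dissolves per liter, [Ag⁺] = s and [Cl⁻] = s; let s denote this solubility.
Ksp = [Ag⁺][Cl⁻] = s · s = s^2
Ksp = (2.1144×10⁻⁵)^2 = 4.47×10⁻¹⁰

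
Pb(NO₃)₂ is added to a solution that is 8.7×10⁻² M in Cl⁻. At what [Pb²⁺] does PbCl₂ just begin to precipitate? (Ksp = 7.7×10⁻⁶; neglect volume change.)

Each salt precipitates once Q = Ksp for that salt.
PbCl₂(s) ⇌ Pb²⁺(aq) + 2 Cl⁻(aq)
Ksp = [Pb²⁺][Cl⁻]^2 = [Pb²⁺](8.7×10⁻²)^2
[Pb²⁺] = 7.7×10⁻⁶ / (8.7×10⁻²)^2 = 1.0×10⁻³
[Pb²⁺] = 1.0×10⁻³ M

1.0×10⁻³ M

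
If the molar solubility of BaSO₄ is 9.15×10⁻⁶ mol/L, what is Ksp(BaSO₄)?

BaSO₄(s) ⇌ Ba²⁺(aq) + SO₄²⁻(aq)
Let s be the molar solubility. Then [Ba²⁺] = s and [SO₄²⁻] = s.
Ksp = [Ba²⁺][SO₄²⁻] = s · s = s^2
Ksp = (9.15×10⁻⁶)^2 = 8.37×10⁻¹¹

Ksp = 8.37×10⁻¹¹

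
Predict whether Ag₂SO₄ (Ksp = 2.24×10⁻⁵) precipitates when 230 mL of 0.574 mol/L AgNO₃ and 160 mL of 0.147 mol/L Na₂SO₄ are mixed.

Yes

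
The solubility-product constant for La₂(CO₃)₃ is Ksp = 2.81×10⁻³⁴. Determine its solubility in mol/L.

La₂(CO₃)₃(s) ⇌ 2 La³⁺(aq) + 3 CO₃²⁻(aq)
If s mol/L of La₂(CO₃)₃ dissolves, [La³⁺] = 2s and [CO₃²⁻] = 3s.
Ksp = [La³⁺]^2[CO₃²⁻]^3 = (2s)^2 · (3s)^3 = 108s^5
108s^5 = 2.81×10⁻³⁴  ⇒  s^5 = 2.60×10⁻³⁶
s = (2.60×10⁻³⁶)^(1/5) = 7.64×10⁻⁸ M

7.64×10⁻⁸ M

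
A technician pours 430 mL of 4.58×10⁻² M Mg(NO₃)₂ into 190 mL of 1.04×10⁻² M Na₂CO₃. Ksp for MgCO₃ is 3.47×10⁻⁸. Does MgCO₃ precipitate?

Yes

After mixing, V = 430 mL + 190 mL = 620 mL.
[Mg²⁺] = (4.58×10⁻²)(430)/620 = 3.18×10⁻² M
[CO₃²⁻] = (1.04×10⁻²)(190)/620 = 3.19×10⁻³ M
Q = [Mg²⁺][CO₃²⁻] = 1.01×10⁻⁴
Since Q (1.01×10⁻⁴) exceeds Ksp (3.47×10⁻⁸), MgCO₃ will precipitate.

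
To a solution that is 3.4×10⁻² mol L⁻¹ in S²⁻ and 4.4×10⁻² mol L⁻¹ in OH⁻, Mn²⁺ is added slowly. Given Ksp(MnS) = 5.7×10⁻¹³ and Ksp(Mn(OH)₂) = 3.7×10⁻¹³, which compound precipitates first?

Precipitation of each salt begins when its ion product equals Ksp.
For MnS: [Mn²⁺] = (Ksp/[S²⁻]) = 1.7×10⁻¹¹ mol L⁻¹
For Mn(OH)₂: [Mn²⁺] = (Ksp/[OH⁻]^2) = 1.9×10⁻¹⁰ mol L⁻¹
MnS requires the lower [Mn²⁺], so it precipitates first.

MnS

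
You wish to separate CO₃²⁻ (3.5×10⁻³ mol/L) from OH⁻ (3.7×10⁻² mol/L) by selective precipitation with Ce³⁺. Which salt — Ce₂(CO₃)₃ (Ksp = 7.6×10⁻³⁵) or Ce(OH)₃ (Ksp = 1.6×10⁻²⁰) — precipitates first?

Ce(OH)₃

A salt starts to precipitate once the ion product Q reaches its Ksp.
For Ce₂(CO₃)₃: [Ce³⁺] = (Ksp/[CO₃²⁻]^3)^(1/2) = 4.2×10⁻¹⁴ mol/L
For Ce(OH)₃: [Ce³⁺] = (Ksp/[OH⁻]^3) = 3.2×10⁻¹⁶ mol/L
The smaller threshold [Ce³⁺] is reached first, so Ce(OH)₃ precipitates first.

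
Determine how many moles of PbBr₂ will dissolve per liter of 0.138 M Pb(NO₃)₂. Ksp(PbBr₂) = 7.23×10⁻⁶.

PbBr₂(s) ⇌ Pb²⁺(aq) + 2 Br⁻(aq)
With Pb²⁺ already at 0.138 M and s small, take [Pb²⁺] ≈ 0.138 M and [Br⁻] = 2s.
Ksp = [Pb²⁺][Br⁻]^2 = (0.138)(2s)^2
(2s)^2 = 7.23×10⁻⁶ / (0.138) = 5.24×10⁻⁵
s = 3.62×10⁻³ M

3.62×10⁻³ M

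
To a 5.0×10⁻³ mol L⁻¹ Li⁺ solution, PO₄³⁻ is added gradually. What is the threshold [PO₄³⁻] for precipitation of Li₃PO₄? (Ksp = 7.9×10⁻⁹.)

6.3×10⁻² M

A salt starts to precipitate once the ion product Q reaches its Ksp.
Li₃PO₄(s) ⇌ 3 Li⁺(aq) + PO₄³⁻(aq)
Ksp = [Li⁺]^3[PO₄³⁻] = [PO₄³⁻](5.0×10⁻³)^3
[PO₄³⁻] = 7.9×10⁻⁹ / (5.0×10⁻³)^3 = 6.3×10⁻²
[PO₄³⁻] = 6.3×10⁻² mol L⁻¹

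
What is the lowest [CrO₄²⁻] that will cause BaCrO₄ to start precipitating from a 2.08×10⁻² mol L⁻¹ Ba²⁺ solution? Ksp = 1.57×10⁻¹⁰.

7.55×10⁻⁹ M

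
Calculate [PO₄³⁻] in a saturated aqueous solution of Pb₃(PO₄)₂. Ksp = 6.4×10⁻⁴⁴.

Pb₃(PO₄)₂(s) ⇌ 3 Pb²⁺(aq) + 2 PO₄³⁻(aq)
With molar solubility s: [Pb²⁺] = 3s, [PO₄³⁻] = 2s.
Ksp = [Pb²⁺]^3[PO₄³⁻]^2 = (3s)^3 · (2s)^2 = 108s^5 = 6.4×10⁻⁴⁴
s = 9.0×10⁻¹⁰ M
[PO₄³⁻] = 2s = 1.8×10⁻⁹ M

1.8×10⁻⁹ M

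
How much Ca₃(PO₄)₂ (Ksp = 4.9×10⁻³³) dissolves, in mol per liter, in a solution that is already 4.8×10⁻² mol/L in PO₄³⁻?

4.3×10⁻¹¹ M

Ca₃(PO₄)₂(s) ⇌ 3 Ca²⁺(aq) + 2 PO₄³⁻(aq)
With PO₄³⁻ already at 4.8×10⁻² mol/L and s small, take [PO₄³⁻] ≈ 4.8×10⁻² mol/L and [Ca²⁺] = 3s.
Ksp = [Ca²⁺]^3[PO₄³⁻]^2 = (3s)^3(4.8×10⁻²)^2
(3s)^3 = 4.9×10⁻³³ / (4.8×10⁻²)^2 = 2.1×10⁻³⁰
s = 4.3×10⁻¹¹ mol/L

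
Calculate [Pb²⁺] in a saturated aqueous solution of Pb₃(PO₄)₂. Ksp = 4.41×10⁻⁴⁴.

2.51×10⁻⁹ M

Pb₃(PO₄)₂(s) ⇌ 3 Pb²⁺(aq) + 2 PO₄³⁻(aq)
Call the molar solubility s, so that [Pb²⁺] = 3s and [PO₄³⁻] = 2s.
Ksp = [Pb²⁺]^3[PO₄³⁻]^2 = (3s)^3 · (2s)^2 = 108s^5 = 4.41×10⁻⁴⁴
s = 8.36×10⁻¹⁰ M
[Pb²⁺] = 3s = 2.51×10⁻⁹ M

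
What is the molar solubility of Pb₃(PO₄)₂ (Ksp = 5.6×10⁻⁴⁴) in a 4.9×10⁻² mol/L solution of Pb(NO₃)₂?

1.1×10⁻²⁰ M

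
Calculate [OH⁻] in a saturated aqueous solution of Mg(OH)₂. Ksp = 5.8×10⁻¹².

Mg(OH)₂(s) ⇌ Mg²⁺(aq) + 2 OH⁻(aq)
If s mol/L of Mg(OH)₂ dissolves, [Mg²⁺] = s and [OH⁻] = 2s.
Ksp = [Mg²⁺][OH⁻]^2 = s · (2s)^2 = 4s^3 = 5.8×10⁻¹²
s = 1.1×10⁻⁴ mol/L
[OH⁻] = 2s = 2.3×10⁻⁴ mol/L

2.3×10⁻⁴ M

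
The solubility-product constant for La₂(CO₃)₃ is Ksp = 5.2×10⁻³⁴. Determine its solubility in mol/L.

8.6×10⁻⁸ M

La₂(CO₃)₃(s) ⇌ 2 La³⁺(aq) + 3 CO₃²⁻(aq)
Call the molar solubility s, so that [La³⁺] = 2s and [CO₃²⁻] = 3s.
Ksp = [La³⁺]^2[CO₃²⁻]^3 = (2s)^2 · (3s)^3 = 108s^5
108s^5 = 5.2×10⁻³⁴  ⇒  s^5 = 4.8×10⁻³⁶
s = (4.8×10⁻³⁶)^(1/5) = 8.6×10⁻⁸ mol L⁻¹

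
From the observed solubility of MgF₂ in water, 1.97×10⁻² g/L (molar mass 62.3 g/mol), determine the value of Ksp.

Ksp = 1.26×10⁻¹⁰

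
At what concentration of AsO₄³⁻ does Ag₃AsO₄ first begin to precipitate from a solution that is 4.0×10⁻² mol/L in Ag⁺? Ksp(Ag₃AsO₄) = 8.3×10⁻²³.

1.3×10⁻¹⁸ M

Precipitation begins when Q = Ksp.
Ag₃AsO₄(s) ⇌ 3 Ag⁺(aq) + AsO₄³⁻(aq)
Ksp = [Ag⁺]^3[AsO₄³⁻] = [AsO₄³⁻](4.0×10⁻²)^3
[AsO₄³⁻] = 8.3×10⁻²³ / (4.0×10⁻²)^3 = 1.3×10⁻¹⁸
[AsO₄³⁻] = 1.3×10⁻¹⁸ mol/L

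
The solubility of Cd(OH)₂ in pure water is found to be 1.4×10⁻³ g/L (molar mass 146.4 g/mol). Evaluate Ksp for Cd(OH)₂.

Molar solubility s = (1.4×10⁻³ g/L) / (146.4 g/mol) = 9.563×10⁻⁶ mol/L
Cd(OH)₂(s) ⇌ Cd²⁺(aq) + 2 OH⁻(aq)
With molar solubility s: [Cd²⁺] = s, [OH⁻] = 2s.
Ksp = [Cd²⁺][OH⁻]^2 = s · (2s)^2 = 4s^3
Ksp = 4 × (9.563×10⁻⁶)^3 = 3.5×10⁻¹⁵

Ksp = 3.5×10⁻¹⁵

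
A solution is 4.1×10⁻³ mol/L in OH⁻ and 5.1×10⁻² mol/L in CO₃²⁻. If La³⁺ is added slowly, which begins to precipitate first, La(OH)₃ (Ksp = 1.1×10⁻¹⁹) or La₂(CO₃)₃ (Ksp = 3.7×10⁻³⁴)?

A salt starts to precipitate once the ion product Q reaches its Ksp.
For La(OH)₃: [La³⁺] = (Ksp/[OH⁻]^3) = 1.6×10⁻¹² mol/L
For La₂(CO₃)₃: [La³⁺] = (Ksp/[CO₃²⁻]^3)^(1/2) = 1.7×10⁻¹⁵ mol/L
The smaller threshold [La³⁺] is reached first, so La₂(CO₃)₃ precipitates first.

La₂(CO₃)₃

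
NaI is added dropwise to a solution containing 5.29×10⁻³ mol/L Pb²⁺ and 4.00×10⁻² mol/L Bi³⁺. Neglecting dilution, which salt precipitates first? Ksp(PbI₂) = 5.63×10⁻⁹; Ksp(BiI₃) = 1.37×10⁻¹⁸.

BiI₃

Each salt precipitates once Q = Ksp for that salt.
For PbI₂: [I⁻] = (Ksp/[Pb²⁺])^(1/2) = 1.03×10⁻³ mol/L
For BiI₃: [I⁻] = (Ksp/[Bi³⁺])^(1/3) = 3.25×10⁻⁶ mol/L
BiI₃ requires the lower [I⁻], so it precipitates first.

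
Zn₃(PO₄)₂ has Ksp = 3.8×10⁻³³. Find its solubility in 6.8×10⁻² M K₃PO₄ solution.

3.1×10⁻¹¹ M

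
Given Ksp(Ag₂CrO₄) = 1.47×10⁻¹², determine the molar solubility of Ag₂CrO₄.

Ag₂CrO₄(s) ⇌ 2 Ag⁺(aq) + CrO₄²⁻(aq)
With molar solubility s: [Ag⁺] = 2s, [CrO₄²⁻] = s.
Ksp = [Ag⁺]^2[CrO₄²⁻] = (2s)^2 · s = 4s^3
4s^3 = 1.47×10⁻¹²  ⇒  s^3 = 3.68×10⁻¹³
s = 7.16×10⁻⁵ mol/L

7.16×10⁻⁵ M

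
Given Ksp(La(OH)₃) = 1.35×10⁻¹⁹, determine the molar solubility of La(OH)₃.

8.41×10⁻⁶ M

La(OH)₃(s) ⇌ La³⁺(aq) + 3 OH⁻(aq)
With molar solubility s: [La³⁺] = s, [OH⁻] = 3s.
Ksp = [La³⁺][OH⁻]^3 = s · (3s)^3 = 27s^4
27s^4 = 1.35×10⁻¹⁹  ⇒  s^4 = 5.00×10⁻²¹
Taking the 4th root, s = 8.41×10⁻⁶ M.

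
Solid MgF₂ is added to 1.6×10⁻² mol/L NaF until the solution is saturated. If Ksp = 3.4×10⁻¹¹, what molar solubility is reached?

MgF₂(s) ⇌ Mg²⁺(aq) + 2 F⁻(aq)
Let s be the solubility of MgF₂ here. The common ion gives [F⁻] ≈ 1.6×10⁻² mol/L, and [Mg²⁺] = s.
Ksp = [Mg²⁺][F⁻]^2 = s(1.6×10⁻²)^2
s = 3.4×10⁻¹¹ / (1.6×10⁻²)^2 = 1.3×10⁻⁷
s = 1.3×10⁻⁷ mol/L

1.3×10⁻⁷ M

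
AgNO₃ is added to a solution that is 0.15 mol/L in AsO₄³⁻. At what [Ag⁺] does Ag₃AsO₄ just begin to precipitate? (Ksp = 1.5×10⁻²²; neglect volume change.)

1.0×10⁻⁷ M

Each salt precipitates once Q = Ksp for that salt.
Ag₃AsO₄(s) ⇌ 3 Ag⁺(aq) + AsO₄³⁻(aq)
Ksp = [Ag⁺]^3[AsO₄³⁻] = [Ag⁺]^3(0.15)
[Ag⁺]^3 = 1.5×10⁻²² / (0.15) = 1.0×10⁻²¹
[Ag⁺] = 1.0×10⁻⁷ mol/L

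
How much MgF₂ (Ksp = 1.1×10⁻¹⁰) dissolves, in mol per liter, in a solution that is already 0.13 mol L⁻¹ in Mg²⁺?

1.5×10⁻⁵ M

MgF₂(s) ⇌ Mg²⁺(aq) + 2 F⁻(aq)
Mg²⁺ is already present at 0.13 mol L⁻¹. If s mol/L of MgF₂ dissolves, [F⁻] = 2s while [Mg²⁺] ≈ 0.13 mol L⁻¹.
Ksp = [Mg²⁺][F⁻]^2 = (0.13)(2s)^2
(2s)^2 = 1.1×10⁻¹⁰ / (0.13) = 8.5×10⁻¹⁰
s = 1.5×10⁻⁵ mol L⁻¹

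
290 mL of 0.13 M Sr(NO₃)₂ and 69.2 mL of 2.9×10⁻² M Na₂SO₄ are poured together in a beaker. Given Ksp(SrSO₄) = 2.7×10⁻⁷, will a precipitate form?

Yes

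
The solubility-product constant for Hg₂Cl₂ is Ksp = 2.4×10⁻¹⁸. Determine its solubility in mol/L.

8.4×10⁻⁷ M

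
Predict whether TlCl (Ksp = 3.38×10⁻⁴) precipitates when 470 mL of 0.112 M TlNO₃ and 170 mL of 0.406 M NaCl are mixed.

Yes

The combined volume is 640 mL.
[Tl⁺] = (0.112)(470)/640 = 8.23×10⁻² M
[Cl⁻] = (0.406)(170)/640 = 0.108 M
Q = [Tl⁺][Cl⁻] = 8.87×10⁻³
Because Q > Ksp (8.87×10⁻³ vs 3.38×10⁻⁴), a precipitate of TlCl forms.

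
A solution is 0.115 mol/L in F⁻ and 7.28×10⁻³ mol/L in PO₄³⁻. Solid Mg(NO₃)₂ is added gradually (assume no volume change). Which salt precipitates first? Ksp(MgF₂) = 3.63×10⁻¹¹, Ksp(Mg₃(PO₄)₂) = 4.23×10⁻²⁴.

The threshold for precipitation is Q = Ksp.
For MgF₂: [Mg²⁺] = (Ksp/[F⁻]^2) = 2.74×10⁻⁹ mol/L
For Mg₃(PO₄)₂: [Mg²⁺] = (Ksp/[PO₄³⁻]^2)^(1/3) = 4.31×10⁻⁷ mol/L
Since MgF₂ needs less Mg²⁺ to reach saturation, it precipitates first.

MgF₂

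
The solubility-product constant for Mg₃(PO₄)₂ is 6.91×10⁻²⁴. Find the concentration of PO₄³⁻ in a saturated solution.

1.83×10⁻⁵ M

Mg₃(PO₄)₂(s) ⇌ 3 Mg²⁺(aq) + 2 PO₄³⁻(aq)
If s mol/L of Mg₃(PO₄)₂ dissolves, [Mg²⁺] = 3s and [PO₄³⁻] = 2s.
Ksp = [Mg²⁺]^3[PO₄³⁻]^2 = (3s)^3 · (2s)^2 = 108s^5 = 6.91×10⁻²⁴
s = 9.15×10⁻⁶ mol L⁻¹
[PO₄³⁻] = 2s = 1.83×10⁻⁵ mol L⁻¹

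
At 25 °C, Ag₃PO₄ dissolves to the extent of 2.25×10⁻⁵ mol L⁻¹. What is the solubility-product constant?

Ksp = 6.92×10⁻¹⁸

Ag₃PO₄(s) ⇌ 3 Ag⁺(aq) + PO₄³⁻(aq)
With molar solubility s: [Ag⁺] = 3s, [PO₄³⁻] = s.
Ksp = [Ag⁺]^3[PO₄³⁻] = (3s)^3 · s = 27s^4
Ksp = 27 × (2.25×10⁻⁵)^4 = 6.92×10⁻¹⁸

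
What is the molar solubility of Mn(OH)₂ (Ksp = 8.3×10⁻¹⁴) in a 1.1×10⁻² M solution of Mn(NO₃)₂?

Mn(OH)₂(s) ⇌ Mn²⁺(aq) + 2 OH⁻(aq)
Mn²⁺ is already present at 1.1×10⁻² M. If s mol/L of Mn(OH)₂ dissolves, [OH⁻] = 2s while [Mn²⁺] ≈ 1.1×10⁻² M.
Ksp = [Mn²⁺][OH⁻]^2 = (1.1×10⁻²)(2s)^2
(2s)^2 = 8.3×10⁻¹⁴ / (1.1×10⁻²) = 7.5×10⁻¹²
s = 1.4×10⁻⁶ M

1.4×10⁻⁶ M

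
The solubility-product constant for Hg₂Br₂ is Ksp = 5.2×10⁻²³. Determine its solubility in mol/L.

2.4×10⁻⁸ M

Hg₂Br₂(s) ⇌ Hg₂²⁺(aq) + 2 Br⁻(aq)
Call the molar solubility s, so that [Hg₂²⁺] = s and [Br⁻] = 2s.
Ksp = [Hg₂²⁺][Br⁻]^2 = s · (2s)^2 = 4s^3
4s^3 = 5.2×10⁻²³  ⇒  s^3 = 1.3×10⁻²³
Taking the 3rd root, s = 2.4×10⁻⁸ M.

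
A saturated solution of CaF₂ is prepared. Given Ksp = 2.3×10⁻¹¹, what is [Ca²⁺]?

CaF₂(s) ⇌ Ca²⁺(aq) + 2 F⁻(aq)
If s mol/L of CaF₂ dissolves, [Ca²⁺] = s and [F⁻] = 2s.
Ksp = [Ca²⁺][F⁻]^2 = s · (2s)^2 = 4s^3 = 2.3×10⁻¹¹
s = 1.8×10⁻⁴ M
[Ca²⁺] = s = 1.8×10⁻⁴ M

1.8×10⁻⁴ M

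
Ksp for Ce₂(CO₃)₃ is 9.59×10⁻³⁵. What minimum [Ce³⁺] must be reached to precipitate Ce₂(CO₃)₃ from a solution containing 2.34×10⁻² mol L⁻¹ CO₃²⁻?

Precipitation of each salt begins when its ion product equals Ksp.
Ce₂(CO₃)₃(s) ⇌ 2 Ce³⁺(aq) + 3 CO₃²⁻(aq)
Ksp = [Ce³⁺]^2[CO₃²⁻]^3 = [Ce³⁺]^2(2.34×10⁻²)^3
[Ce³⁺]^2 = 9.59×10⁻³⁵ / (2.34×10⁻²)^3 = 7.48×10⁻³⁰
[Ce³⁺] = 2.74×10⁻¹⁵ mol L⁻¹

2.74×10⁻¹⁵ M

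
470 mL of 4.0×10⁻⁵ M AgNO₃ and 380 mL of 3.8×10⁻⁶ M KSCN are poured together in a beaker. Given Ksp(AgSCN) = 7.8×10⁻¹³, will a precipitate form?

Yes

The combined volume is 850 mL.
[Ag⁺] = (4.0×10⁻⁵)(470)/850 = 2.2×10⁻⁵ M
[SCN⁻] = (3.8×10⁻⁶)(380)/850 = 1.7×10⁻⁶ M
Q = [Ag⁺][SCN⁻] = 3.8×10⁻¹¹
Q = 3.8×10⁻¹¹ > Ksp = 7.8×10⁻¹³, so the solution is supersaturated and AgSCN precipitates.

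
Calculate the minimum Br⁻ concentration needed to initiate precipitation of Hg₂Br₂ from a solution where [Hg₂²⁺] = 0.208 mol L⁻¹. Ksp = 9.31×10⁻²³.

2.12×10⁻¹¹ M

A salt starts to precipitate once the ion product Q reaches its Ksp.
Hg₂Br₂(s) ⇌ Hg₂²⁺(aq) + 2 Br⁻(aq)
Ksp = [Hg₂²⁺][Br⁻]^2 = [Br⁻]^2(0.208)
[Br⁻]^2 = 9.31×10⁻²³ / (0.208) = 4.48×10⁻²²
[Br⁻] = 2.12×10⁻¹¹ mol L⁻¹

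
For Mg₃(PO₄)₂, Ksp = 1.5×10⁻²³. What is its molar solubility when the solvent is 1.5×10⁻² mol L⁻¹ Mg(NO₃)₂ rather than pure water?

Mg₃(PO₄)₂(s) ⇌ 3 Mg²⁺(aq) + 2 PO₄³⁻(aq)
With Mg²⁺ already at 1.5×10⁻² mol L⁻¹ and s small, take [Mg²⁺] ≈ 1.5×10⁻² mol L⁻¹ and [PO₄³⁻] = 2s.
Ksp = [Mg²⁺]^3[PO₄³⁻]^2 = (1.5×10⁻²)^3(2s)^2
(2s)^2 = 1.5×10⁻²³ / (1.5×10⁻²)^3 = 4.4×10⁻¹⁸
s = 1.1×10⁻⁹ mol L⁻¹

1.1×10⁻⁹ M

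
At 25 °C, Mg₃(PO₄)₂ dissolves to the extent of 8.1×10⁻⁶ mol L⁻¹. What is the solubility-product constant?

Mg₃(PO₄)₂(s) ⇌ 3 Mg²⁺(aq) + 2 PO₄³⁻(aq)
With molar solubility s: [Mg²⁺] = 3s, [PO₄³⁻] = 2s.
Ksp = [Mg²⁺]^3[PO₄³⁻]^2 = (3s)^3 · (2s)^2 = 108s^5
Ksp = 108 × (8.1×10⁻⁶)^5 = 3.8×10⁻²⁴

Ksp = 3.8×10⁻²⁴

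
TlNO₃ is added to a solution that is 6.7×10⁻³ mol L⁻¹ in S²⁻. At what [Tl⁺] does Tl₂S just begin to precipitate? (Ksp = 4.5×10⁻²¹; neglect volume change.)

The threshold for precipitation is Q = Ksp.
Tl₂S(s) ⇌ 2 Tl⁺(aq) + S²⁻(aq)
Ksp = [Tl⁺]^2[S²⁻] = [Tl⁺]^2(6.7×10⁻³)
[Tl⁺]^2 = 4.5×10⁻²¹ / (6.7×10⁻³) = 6.7×10⁻¹⁹
[Tl⁺] = 8.2×10⁻¹⁰ mol L⁻¹

8.2×10⁻¹⁰ M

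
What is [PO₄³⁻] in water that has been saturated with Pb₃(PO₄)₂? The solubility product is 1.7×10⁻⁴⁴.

1.4×10⁻⁹ M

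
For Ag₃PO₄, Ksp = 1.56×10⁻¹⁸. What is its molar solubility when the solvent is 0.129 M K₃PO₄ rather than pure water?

7.65×10⁻⁷ M

Ag₃PO₄(s) ⇌ 3 Ag⁺(aq) + PO₄³⁻(aq)
Let s be the solubility of Ag₃PO₄ here. The common ion gives [PO₄³⁻] ≈ 0.129 M, and [Ag⁺] = 3s.
Ksp = [Ag⁺]^3[PO₄³⁻] = (3s)^3(0.129)
(3s)^3 = 1.56×10⁻¹⁸ / (0.129) = 1.21×10⁻¹⁷
s = 7.65×10⁻⁷ M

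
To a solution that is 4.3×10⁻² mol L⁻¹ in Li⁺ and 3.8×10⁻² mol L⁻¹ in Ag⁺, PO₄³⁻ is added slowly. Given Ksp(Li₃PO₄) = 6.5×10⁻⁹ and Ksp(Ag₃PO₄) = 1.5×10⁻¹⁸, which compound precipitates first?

The threshold for precipitation is Q = Ksp.
For Li₃PO₄: [PO₄³⁻] = (Ksp/[Li⁺]^3) = 8.2×10⁻⁵ mol L⁻¹
For Ag₃PO₄: [PO₄³⁻] = (Ksp/[Ag⁺]^3) = 2.7×10⁻¹⁴ mol L⁻¹
Ag₃PO₄ requires the lower [PO₄³⁻], so it precipitates first.

Ag₃PO₄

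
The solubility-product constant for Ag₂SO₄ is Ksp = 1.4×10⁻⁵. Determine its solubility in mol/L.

Ag₂SO₄(s) ⇌ 2 Ag⁺(aq) + SO₄²⁻(aq)
For each mole of Ag₂SO₄ that dissolves per liter, [Ag⁺] = 2s and [SO₄²⁻] = s; let s denote this solubility.
Ksp = [Ag⁺]^2[SO₄²⁻] = (2s)^2 · s = 4s^3
4s^3 = 1.4×10⁻⁵  ⇒  s^3 = 3.5×10⁻⁶
Taking the 3rd root, s = 1.5×10⁻² mol/L.

1.5×10⁻² M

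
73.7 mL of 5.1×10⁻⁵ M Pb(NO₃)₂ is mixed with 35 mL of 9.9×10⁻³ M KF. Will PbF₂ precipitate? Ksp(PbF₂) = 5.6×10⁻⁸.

The combined volume is 108.7 mL.
[Pb²⁺] = (5.1×10⁻⁵)(73.7)/108.7 = 3.5×10⁻⁵ M
[F⁻] = (9.9×10⁻³)(35)/108.7 = 3.2×10⁻³ M
Q = [Pb²⁺][F⁻]^2 = 3.5×10⁻¹⁰
Q < Ksp (3.5×10⁻¹⁰ vs 5.6×10⁻⁸); the solution remains unsaturated and no precipitate forms.

No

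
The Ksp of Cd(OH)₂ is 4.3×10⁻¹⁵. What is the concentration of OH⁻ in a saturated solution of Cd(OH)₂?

Cd(OH)₂(s) ⇌ Cd²⁺(aq) + 2 OH⁻(aq)
With molar solubility s: [Cd²⁺] = s, [OH⁻] = 2s.
Ksp = [Cd²⁺][OH⁻]^2 = s · (2s)^2 = 4s^3 = 4.3×10⁻¹⁵
s = 1.0×10⁻⁵ mol L⁻¹
[OH⁻] = 2s = 2.0×10⁻⁵ mol L⁻¹

2.0×10⁻⁵ M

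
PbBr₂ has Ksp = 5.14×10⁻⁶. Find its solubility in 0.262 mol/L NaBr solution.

7.49×10⁻⁵ M

PbBr₂(s) ⇌ Pb²⁺(aq) + 2 Br⁻(aq)
Br⁻ is already present at 0.262 mol/L. If s mol/L of PbBr₂ dissolves, [Pb²⁺] = s while [Br⁻] ≈ 0.262 mol/L.
Ksp = [Pb²⁺][Br⁻]^2 = s(0.262)^2
s = 5.14×10⁻⁶ / (0.262)^2 = 7.49×10⁻⁵
s = 7.49×10⁻⁵ mol/L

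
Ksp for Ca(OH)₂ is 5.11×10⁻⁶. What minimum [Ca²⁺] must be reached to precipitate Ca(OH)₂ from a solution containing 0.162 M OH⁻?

1.95×10⁻⁴ M

Precipitation begins when Q = Ksp.
Ca(OH)₂(s) ⇌ Ca²⁺(aq) + 2 OH⁻(aq)
Ksp = [Ca²⁺][OH⁻]^2 = [Ca²⁺](0.162)^2
[Ca²⁺] = 5.11×10⁻⁶ / (0.162)^2 = 1.95×10⁻⁴
[Ca²⁺] = 1.95×10⁻⁴ M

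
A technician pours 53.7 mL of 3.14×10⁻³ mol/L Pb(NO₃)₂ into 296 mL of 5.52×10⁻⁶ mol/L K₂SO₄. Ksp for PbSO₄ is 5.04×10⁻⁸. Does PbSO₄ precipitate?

No

Total volume after mixing = 53.7 + 296 = 349.7 mL.
[Pb²⁺] = (3.14×10⁻³)(53.7)/349.7 = 4.82×10⁻⁴ mol/L
[SO₄²⁻] = (5.52×10⁻⁶)(296)/349.7 = 4.67×10⁻⁶ mol/L
Q = [Pb²⁺][SO₄²⁻] = 2.25×10⁻⁹
Since Q (2.25×10⁻⁹) is less than Ksp (5.04×10⁻⁸), no PbSO₄ precipitates.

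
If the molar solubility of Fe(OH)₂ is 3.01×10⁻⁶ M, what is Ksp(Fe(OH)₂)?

Fe(OH)₂(s) ⇌ Fe²⁺(aq) + 2 OH⁻(aq)
Let s be the molar solubility. Then [Fe²⁺] = s and [OH⁻] = 2s.
Ksp = [Fe²⁺][OH⁻]^2 = s · (2s)^2 = 4s^3
Ksp = 4 × (3.01×10⁻⁶)^3 = 1.09×10⁻¹⁶

Ksp = 1.09×10⁻¹⁶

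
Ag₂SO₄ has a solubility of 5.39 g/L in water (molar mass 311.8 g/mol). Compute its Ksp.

Convert to molarity: s = 5.39 / 311.8 = 1.7287×10⁻² mol/L
Ag₂SO₄(s) ⇌ 2 Ag⁺(aq) + SO₄²⁻(aq)
Call the molar solubility s, so that [Ag⁺] = 2s and [SO₄²⁻] = s.
Ksp = [Ag⁺]^2[SO₄²⁻] = (2s)^2 · s = 4s^3
Ksp = 4 × (1.7287×10⁻²)^3 = 2.07×10⁻⁵

Ksp = 2.07×10⁻⁵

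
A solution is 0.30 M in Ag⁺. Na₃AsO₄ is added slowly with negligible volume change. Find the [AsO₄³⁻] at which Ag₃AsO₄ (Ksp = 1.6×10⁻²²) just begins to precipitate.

5.9×10⁻²¹ M

The threshold for precipitation is Q = Ksp.
Ag₃AsO₄(s) ⇌ 3 Ag⁺(aq) + AsO₄³⁻(aq)
Ksp = [Ag⁺]^3[AsO₄³⁻] = [AsO₄³⁻](0.30)^3
[AsO₄³⁻] = 1.6×10⁻²² / (0.30)^3 = 5.9×10⁻²¹
[AsO₄³⁻] = 5.9×10⁻²¹ M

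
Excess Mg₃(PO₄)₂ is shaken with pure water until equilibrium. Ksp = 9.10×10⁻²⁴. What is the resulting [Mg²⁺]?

Mg₃(PO₄)₂(s) ⇌ 3 Mg²⁺(aq) + 2 PO₄³⁻(aq)
If s mol/L of Mg₃(PO₄)₂ dissolves, [Mg²⁺] = 3s and [PO₄³⁻] = 2s.
Ksp = [Mg²⁺]^3[PO₄³⁻]^2 = (3s)^3 · (2s)^2 = 108s^5 = 9.10×10⁻²⁴
s = 9.66×10⁻⁶ M
[Mg²⁺] = 3s = 2.90×10⁻⁵ M

2.90×10⁻⁵ M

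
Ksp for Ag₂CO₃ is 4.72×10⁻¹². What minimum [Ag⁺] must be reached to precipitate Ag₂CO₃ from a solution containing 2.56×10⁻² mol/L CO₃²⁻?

1.36×10⁻⁵ M

Precipitation of each salt begins when its ion product equals Ksp.
Ag₂CO₃(s) ⇌ 2 Ag⁺(aq) + CO₃²⁻(aq)
Ksp = [Ag⁺]^2[CO₃²⁻] = [Ag⁺]^2(2.56×10⁻²)
[Ag⁺]^2 = 4.72×10⁻¹² / (2.56×10⁻²) = 1.84×10⁻¹⁰
[Ag⁺] = 1.36×10⁻⁵ mol/L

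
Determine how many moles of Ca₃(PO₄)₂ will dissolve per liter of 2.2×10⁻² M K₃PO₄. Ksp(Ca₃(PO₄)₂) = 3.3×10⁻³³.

Ca₃(PO₄)₂(s) ⇌ 3 Ca²⁺(aq) + 2 PO₄³⁻(aq)
PO₄³⁻ is already present at 2.2×10⁻² M. If s mol/L of Ca₃(PO₄)₂ dissolves, [Ca²⁺] = 3s while [PO₄³⁻] ≈ 2.2×10⁻² M.
Ksp = [Ca²⁺]^3[PO₄³⁻]^2 = (3s)^3(2.2×10⁻²)^2
(3s)^3 = 3.3×10⁻³³ / (2.2×10⁻²)^2 = 6.8×10⁻³⁰
s = 6.3×10⁻¹¹ M

6.3×10⁻¹¹ M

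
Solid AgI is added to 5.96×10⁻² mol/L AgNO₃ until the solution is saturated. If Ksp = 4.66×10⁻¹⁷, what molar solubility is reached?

7.82×10⁻¹⁶ M

AgI(s) ⇌ Ag⁺(aq) + I⁻(aq)
With Ag⁺ already at 5.96×10⁻² mol/L and s small, take [Ag⁺] ≈ 5.96×10⁻² mol/L and [I⁻] = s.
Ksp = [Ag⁺][I⁻] = (5.96×10⁻²)s
s = 4.66×10⁻¹⁷ / (5.96×10⁻²) = 7.82×10⁻¹⁶
s = 7.82×10⁻¹⁶ mol/L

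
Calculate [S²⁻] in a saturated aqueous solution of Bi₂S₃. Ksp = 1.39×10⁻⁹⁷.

5.00×10⁻²⁰ M

Bi₂S₃(s) ⇌ 2 Bi³⁺(aq) + 3 S²⁻(aq)
For each mole of Bi₂S₃ that dissolves per liter, [Bi³⁺] = 2s and [S²⁻] = 3s; let s denote this solubility.
Ksp = [Bi³⁺]^2[S²⁻]^3 = (2s)^2 · (3s)^3 = 108s^5 = 1.39×10⁻⁹⁷
s = 1.67×10⁻²⁰ M
[S²⁻] = 3s = 5.00×10⁻²⁰ M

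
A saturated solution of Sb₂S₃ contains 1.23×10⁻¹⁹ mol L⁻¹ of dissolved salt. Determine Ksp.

Sb₂S₃(s) ⇌ 2 Sb³⁺(aq) + 3 S²⁻(aq)
Let s be the molar solubility. Then [Sb³⁺] = 2s and [S²⁻] = 3s.
Ksp = [Sb³⁺]^2[S²⁻]^3 = (2s)^2 · (3s)^3 = 108s^5
Ksp = 108 × (1.23×10⁻¹⁹)^5 = 3.04×10⁻⁹³

Ksp = 3.04×10⁻⁹³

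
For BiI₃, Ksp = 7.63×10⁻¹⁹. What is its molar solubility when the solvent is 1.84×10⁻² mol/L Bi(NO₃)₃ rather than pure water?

1.15×10⁻⁶ M

BiI₃(s) ⇌ Bi³⁺(aq) + 3 I⁻(aq)
Let s be the solubility of BiI₃ here. The common ion gives [Bi³⁺] ≈ 1.84×10⁻² mol/L, and [I⁻] = 3s.
Ksp = [Bi³⁺][I⁻]^3 = (1.84×10⁻²)(3s)^3
(3s)^3 = 7.63×10⁻¹⁹ / (1.84×10⁻²) = 4.15×10⁻¹⁷
s = 1.15×10⁻⁶ mol/L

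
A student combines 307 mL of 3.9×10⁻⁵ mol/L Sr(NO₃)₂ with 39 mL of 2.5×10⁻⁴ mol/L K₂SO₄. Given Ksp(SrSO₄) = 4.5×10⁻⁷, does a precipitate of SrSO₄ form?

No

The combined volume is 346 mL.
[Sr²⁺] = (3.9×10⁻⁵)(307)/346 = 3.5×10⁻⁵ mol/L
[SO₄²⁻] = (2.5×10⁻⁴)(39)/346 = 2.8×10⁻⁵ mol/L
Q = [Sr²⁺][SO₄²⁻] = 9.8×10⁻¹⁰
Q < Ksp (9.8×10⁻¹⁰ vs 4.5×10⁻⁷); the solution remains unsaturated and no precipitate forms.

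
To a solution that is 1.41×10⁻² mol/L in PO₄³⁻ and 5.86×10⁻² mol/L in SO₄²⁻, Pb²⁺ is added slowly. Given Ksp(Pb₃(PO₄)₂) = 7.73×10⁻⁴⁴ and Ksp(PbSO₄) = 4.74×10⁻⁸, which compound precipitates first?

Pb₃(PO₄)₂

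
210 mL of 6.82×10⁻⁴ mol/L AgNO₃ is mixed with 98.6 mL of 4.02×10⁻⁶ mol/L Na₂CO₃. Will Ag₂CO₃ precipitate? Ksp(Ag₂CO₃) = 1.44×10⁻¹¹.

No

After mixing, V = 210 mL + 98.6 mL = 308.6 mL.
[Ag⁺] = (6.82×10⁻⁴)(210)/308.6 = 4.64×10⁻⁴ mol/L
[CO₃²⁻] = (4.02×10⁻⁶)(98.6)/308.6 = 1.28×10⁻⁶ mol/L
Q = [Ag⁺]^2[CO₃²⁻] = 2.77×10⁻¹³
Q < Ksp (2.77×10⁻¹³ vs 1.44×10⁻¹¹); the solution remains unsaturated and no precipitate forms.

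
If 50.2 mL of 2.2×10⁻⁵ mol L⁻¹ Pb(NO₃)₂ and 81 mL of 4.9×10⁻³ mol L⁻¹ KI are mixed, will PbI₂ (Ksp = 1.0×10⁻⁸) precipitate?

Total volume after mixing = 50.2 + 81 = 131.2 mL.
[Pb²⁺] = (2.2×10⁻⁵)(50.2)/131.2 = 8.4×10⁻⁶ mol L⁻¹
[I⁻] = (4.9×10⁻³)(81)/131.2 = 3.0×10⁻³ mol L⁻¹
Q = [Pb²⁺][I⁻]^2 = 7.7×10⁻¹¹
Q < Ksp (7.7×10⁻¹¹ vs 1.0×10⁻⁸); the solution remains unsaturated and no precipitate forms.

No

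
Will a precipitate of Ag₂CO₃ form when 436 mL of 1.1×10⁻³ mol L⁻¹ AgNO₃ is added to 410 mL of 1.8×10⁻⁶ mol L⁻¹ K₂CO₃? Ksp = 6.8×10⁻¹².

No

After mixing, V = 436 mL + 410 mL = 846 mL.
[Ag⁺] = (1.1×10⁻³)(436)/846 = 5.7×10⁻⁴ mol L⁻¹
[CO₃²⁻] = (1.8×10⁻⁶)(410)/846 = 8.7×10⁻⁷ mol L⁻¹
Q = [Ag⁺]^2[CO₃²⁻] = 2.8×10⁻¹³
Since Q (2.8×10⁻¹³) is less than Ksp (6.8×10⁻¹²), no Ag₂CO₃ precipitates.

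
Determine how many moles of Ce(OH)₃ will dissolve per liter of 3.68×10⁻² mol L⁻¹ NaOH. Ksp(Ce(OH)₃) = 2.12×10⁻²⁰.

4.25×10⁻¹⁶ M

Ce(OH)₃(s) ⇌ Ce³⁺(aq) + 3 OH⁻(aq)
With OH⁻ already at 3.68×10⁻² mol L⁻¹ and s small, take [OH⁻] ≈ 3.68×10⁻² mol L⁻¹ and [Ce³⁺] = s.
Ksp = [Ce³⁺][OH⁻]^3 = s(3.68×10⁻²)^3
s = 2.12×10⁻²⁰ / (3.68×10⁻²)^3 = 4.25×10⁻¹⁶
s = 4.25×10⁻¹⁶ mol L⁻¹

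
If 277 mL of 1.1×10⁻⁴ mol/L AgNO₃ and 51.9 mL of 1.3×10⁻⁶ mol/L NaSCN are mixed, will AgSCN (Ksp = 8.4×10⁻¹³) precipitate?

Total volume after mixing = 277 + 51.9 = 328.9 mL.
[Ag⁺] = (1.1×10⁻⁴)(277)/328.9 = 9.3×10⁻⁵ mol/L
[SCN⁻] = (1.3×10⁻⁶)(51.9)/328.9 = 2.1×10⁻⁷ mol/L
Q = [Ag⁺][SCN⁻] = 1.9×10⁻¹¹
Since Q (1.9×10⁻¹¹) exceeds Ksp (8.4×10⁻¹³), AgSCN will precipitate.

Yes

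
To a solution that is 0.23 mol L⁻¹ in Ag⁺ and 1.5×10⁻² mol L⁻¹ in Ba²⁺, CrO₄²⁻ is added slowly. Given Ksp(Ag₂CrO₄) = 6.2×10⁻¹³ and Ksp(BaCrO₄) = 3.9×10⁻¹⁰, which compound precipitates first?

The threshold for precipitation is Q = Ksp.
For Ag₂CrO₄: [CrO₄²⁻] = (Ksp/[Ag⁺]^2) = 1.2×10⁻¹¹ mol L⁻¹
For BaCrO₄: [CrO₄²⁻] = (Ksp/[Ba²⁺]) = 2.6×10⁻⁸ mol L⁻¹
The smaller threshold [CrO₄²⁻] is reached first, so Ag₂CrO₄ precipitates first.

Ag₂CrO₄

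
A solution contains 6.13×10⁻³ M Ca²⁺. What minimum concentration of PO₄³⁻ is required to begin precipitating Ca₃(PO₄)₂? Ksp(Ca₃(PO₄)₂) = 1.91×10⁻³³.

Precipitation begins when Q = Ksp.
Ca₃(PO₄)₂(s) ⇌ 3 Ca²⁺(aq) + 2 PO₄³⁻(aq)
Ksp = [Ca²⁺]^3[PO₄³⁻]^2 = [PO₄³⁻]^2(6.13×10⁻³)^3
[PO₄³⁻]^2 = 1.91×10⁻³³ / (6.13×10⁻³)^3 = 8.29×10⁻²⁷
[PO₄³⁻] = 9.11×10⁻¹⁴ M

9.11×10⁻¹⁴ M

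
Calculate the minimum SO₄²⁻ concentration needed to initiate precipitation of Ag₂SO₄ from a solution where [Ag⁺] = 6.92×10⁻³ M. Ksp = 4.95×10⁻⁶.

Each salt precipitates once Q = Ksp for that salt.
Ag₂SO₄(s) ⇌ 2 Ag⁺(aq) + SO₄²⁻(aq)
Ksp = [Ag⁺]^2[SO₄²⁻] = [SO₄²⁻](6.92×10⁻³)^2
[SO₄²⁻] = 4.95×10⁻⁶ / (6.92×10⁻³)^2 = 0.103
[SO₄²⁻] = 0.103 M

0.103 M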